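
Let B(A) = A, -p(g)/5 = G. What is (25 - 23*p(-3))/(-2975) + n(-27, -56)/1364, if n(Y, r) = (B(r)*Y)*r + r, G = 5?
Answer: -2528842/40579 ≈ -62.319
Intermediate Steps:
p(g) = -25 (p(g) = -5*5 = -25)
n(Y, r) = r + Y*r**2 (n(Y, r) = (r*Y)*r + r = (Y*r)*r + r = Y*r**2 + r = r + Y*r**2)
(25 - 23*p(-3))/(-2975) + n(-27, -56)/1364 = (25 - 23*(-25))/(-2975) - 56*(1 - 27*(-56))/1364 = (25 + 575)*(-1/2975) - 56*(1 + 1512)*(1/1364) = 600*(-1/2975) - 56*1513*(1/1364) = -24/119 - 84728*1/1364 = -24/119 - 21182/341 = -2528842/40579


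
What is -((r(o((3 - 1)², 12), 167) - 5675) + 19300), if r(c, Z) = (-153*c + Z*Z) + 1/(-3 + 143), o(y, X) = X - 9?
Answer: -5747701/140 ≈ -41055.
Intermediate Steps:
o(y, X) = -9 + X
r(c, Z) = 1/140 + Z² - 153*c (r(c, Z) = (-153*c + Z²) + 1/140 = (Z² - 153*c) + 1/140 = 1/140 + Z² - 153*c)
-((r(o((3 - 1)², 12), 167) - 5675) + 19300) = -(((1/140 + 167² - 153*(-9 + 12)) - 5675) + 19300) = -(((1/140 + 27889 - 153*3) - 5675) + 19300) = -(((1/140 + 27889 - 459) - 5675) + 19300) = -((3840201/140 - 5675) + 19300) = -(3045701/140 + 19300) = -1*5747701/140 = -5747701/140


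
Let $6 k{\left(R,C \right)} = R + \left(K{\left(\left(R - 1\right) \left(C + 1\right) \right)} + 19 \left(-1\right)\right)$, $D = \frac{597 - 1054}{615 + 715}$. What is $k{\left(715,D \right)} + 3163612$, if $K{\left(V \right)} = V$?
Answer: $\frac{601123161}{190} \approx 3.1638 \cdot 10^{6}$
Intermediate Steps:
$D = - \frac{457}{1330} \approx -0.34361$
$k{\left(R,C \right)} = - \frac{19}{6} + \frac{R}{6} + \frac{\left(1 + C\right) \left(-1 + R\right)}{6}$ ($k{\left(R,C \right)} = \frac{R + \left(\left(R - 1\right) \left(C + 1\right) + 19 \left(-1\right)\right)}{6} = \frac{R + \left(\left(-1 + R\right) \left(1 + C\right) - 19\right)}{6} = \frac{R + \left(\left(1 + C\right) \left(-1 + R\right) - 19\right)}{6} = \frac{R + \left(-19 + \left(1 + C\right) \left(-1 + R\right)\right)}{6} = \frac{-19 + R + \left(1 + C\right) \left(-1 + R\right)}{6} = - \frac{19}{6} + \frac{R}{6} + \frac{\left(1 + C\right) \left(-1 + R\right)}{6}$)
$k{\left(715,D \right)} + 3163612 = \left(- \frac{10}{3} - - \frac{457}{7980} + \frac{1}{3} \cdot 715 + \frac{1}{6} \left(- \frac{457}{1330}\right) 715\right) + 3163612 = \left(- \frac{10}{3} + \frac{457}{7980} + \frac{715}{3} - \frac{65351}{1596}\right) + 3163612 = \frac{36881}{190} + 3163612 = \frac{601123161}{190}$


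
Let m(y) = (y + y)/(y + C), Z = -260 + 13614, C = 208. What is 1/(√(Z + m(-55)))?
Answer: 3*√8682971/1021526 ≈ 0.0086538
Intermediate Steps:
Z = 13354
m(y) = 2*y/(208 + y) (m(y) = (y + y)/(y + 208) = (2*y)/(208 + y) = 2*y/(208 + y))
1/(√(Z + m(-55))) = 1/(√(13354 + 2*(-55)/(208 - 55))) = 1/(√(13354 + 2*(-55)/153)) = 1/(√(13354 + 2*(-55)*(1/153))) = 1/(√(13354 - 110/153)) = 1/(√(2043052/153)) = 1/(2*√8682971/51) = 3*√8682971/1021526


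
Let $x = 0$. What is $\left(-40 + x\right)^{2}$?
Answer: $1600$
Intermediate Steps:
$\left(-40 + x\right)^{2} = \left(-40 + 0\right)^{2} = \left(-40\right)^{2} = 1600$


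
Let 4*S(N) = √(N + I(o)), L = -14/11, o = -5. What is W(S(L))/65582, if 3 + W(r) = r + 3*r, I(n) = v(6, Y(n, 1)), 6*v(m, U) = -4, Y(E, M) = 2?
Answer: -3/65582 + 4*I*√33/1082103 ≈ -4.5744e-5 + 2.1235e-5*I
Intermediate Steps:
v(m, U) = -⅔ (v(m, U) = (⅙)*(-4) = -⅔)
L = -14/11 (L = -14*1/11 = -14/11 ≈ -1.2727)
I(n) = -⅔
S(N) = √(-⅔ + N)/4 (S(N) = √(N - ⅔)/4 = √(-⅔ + N)/4)
W(r) = -3 + 4*r (W(r) = -3 + (r + 3*r) = -3 + 4*r)
W(S(L))/65582 = (-3 + 4*(√(-6 + 9*(-14/11))/12))/65582 = (-3 + 4*(√(-6 - 126/11)/12))*(1/65582) = (-3 + 4*(√(-192/11)/12))*(1/65582) = (-3 + 4*((8*I*√33/11)/12))*(1/65582) = (-3 + 4*(2*I*√33/33))*(1/65582) = (-3 + 8*I*√33/33)*(1/65582) = -3/65582 + 4*I*√33/1082103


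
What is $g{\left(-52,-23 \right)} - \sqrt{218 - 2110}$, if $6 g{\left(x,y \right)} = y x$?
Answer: $\frac{598}{3} - 2 i \sqrt{473} \approx 199.33 - 43.497 i$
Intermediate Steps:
$g{\left(x,y \right)} = \frac{x y}{6}$ ($g{\left(x,y \right)} = \frac{y x}{6} = \frac{x y}{6}$)
$g{\left(-52,-23 \right)} - \sqrt{218 - 2110} = \frac{1}{6} \left(-52\right) \left(-23\right) - \sqrt{218 - 2110} = \frac{598}{3} - \sqrt{-1892} = \frac{598}{3} - 2 i \sqrt{473}$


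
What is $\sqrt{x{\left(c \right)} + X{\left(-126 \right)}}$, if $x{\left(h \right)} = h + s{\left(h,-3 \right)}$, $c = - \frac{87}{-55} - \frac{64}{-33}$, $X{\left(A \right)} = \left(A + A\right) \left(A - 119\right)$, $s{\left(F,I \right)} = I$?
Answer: $\frac{\sqrt{1680885690}}{165} \approx 248.48$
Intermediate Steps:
$X{\left(A \right)} = 2 A \left(-119 + A\right)$
$c = \frac{581}{165}$ ($c = \left(-87\right) \left(- \frac{1}{55}\right) - - \frac{64}{33} = \frac{87}{55} + \frac{64}{33} = \frac{581}{165} \approx 3.5212$)
$x{\left(h \right)} = -3 + h$ ($x{\left(h \right)} = h - 3 = -3 + h$)
$\sqrt{x{\left(c \right)} + X{\left(-126 \right)}} = \sqrt{\left(-3 + \frac{581}{165}\right) + 2 \left(-126\right) \left(-119 - 126\right)} = \sqrt{\frac{86}{165} + 2 \left(-126\right) \left(-245\right)} = \sqrt{\frac{86}{165} + 61740} = \sqrt{\frac{10187186}{165}} = \frac{\sqrt{1680885690}}{165}$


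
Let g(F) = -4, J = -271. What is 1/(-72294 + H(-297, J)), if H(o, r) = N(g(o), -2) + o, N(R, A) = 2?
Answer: -1/72589 ≈ -1.3776e-5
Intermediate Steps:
H(o, r) = 2 + o
1/(-72294 + H(-297, J)) = 1/(-72294 + (2 - 297)) = 1/(-72294 - 295) = 1/(-72589) = -1/72589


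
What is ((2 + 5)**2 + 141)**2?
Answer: 36100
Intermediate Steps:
((2 + 5)**2 + 141)**2 = (7**2 + 141)**2 = (49 + 141)**2 = 190**2 = 36100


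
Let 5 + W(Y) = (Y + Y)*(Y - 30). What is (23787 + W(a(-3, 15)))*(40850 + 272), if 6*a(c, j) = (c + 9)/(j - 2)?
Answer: 165243822360/169 ≈ 9.7777e+8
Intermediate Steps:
a(c, j) = (9 + c)/(6*(-2 + j)) (a(c, j) = ((c + 9)/(j - 2))/6 = ((9 + c)/(-2 + j))/6 = (9 + c)/(6*(-2 + j)))
W(Y) = -5 + 2*Y*(-30 + Y) (W(Y) = -5 + (Y + Y)*(Y - 30) = -5 + (2*Y)*(-30 + Y) = -5 + 2*Y*(-30 + Y))
(23787 + W(a(-3, 15)))*(40850 + 272) = (23787 + (-5 - 10*(9 - 3)/(-2 + 15) + 2*((9 - 3)/(6*(-2 + 15)))²))*(40850 + 272) = (23787 + (-5 - 10*6/13 + 2*((⅙)*6/13)²))*41122 = (23787 + (-5 - 10*6/13 + 2*((⅙)*(1/13)*6)²))*41122 = (23787 + (-5 - 60*1/13 + 2*(1/13)²))*41122 = (23787 + (-5 - 60/13 + 2*(1/169)))*41122 = (23787 + (-5 - 60/13 + 2/169))*41122 = (23787 - 1623/169)*41122 = (4018380/169)*41122 = 165243822360/169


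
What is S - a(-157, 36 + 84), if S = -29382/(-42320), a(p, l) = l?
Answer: -2524509/21160 ≈ -119.31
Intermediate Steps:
S = 14691/21160 (S = -29382*(-1/42320) = 14691/21160 ≈ 0.69428)
S - a(-157, 36 + 84) = 14691/21160 - (36 + 84) = 14691/21160 - 1*120 = 14691/21160 - 120 = -2524509/21160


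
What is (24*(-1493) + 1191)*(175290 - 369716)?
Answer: 6735111066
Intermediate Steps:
(24*(-1493) + 1191)*(175290 - 369716) = (-35832 + 1191)*(-194426) = -34641*(-194426) = 6735111066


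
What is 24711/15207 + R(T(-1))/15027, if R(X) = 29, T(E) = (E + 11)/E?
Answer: 123924400/76171863 ≈ 1.6269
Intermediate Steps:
T(E) = (11 + E)/E
24711/15207 + R(T(-1))/15027 = 24711/15207 + 29/15027 = 24711*(1/15207) + 29*(1/15027) = 8237/5069 + 29/15027 = 123924400/76171863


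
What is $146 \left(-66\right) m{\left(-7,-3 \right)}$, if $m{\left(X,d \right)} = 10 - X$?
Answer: $-163812$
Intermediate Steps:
$146 \left(-66\right) m{\left(-7,-3 \right)} = 146 \left(-66\right) \left(10 - -7\right) = - 9636 \left(10 + 7\right) = \left(-9636\right) 17 = -163812$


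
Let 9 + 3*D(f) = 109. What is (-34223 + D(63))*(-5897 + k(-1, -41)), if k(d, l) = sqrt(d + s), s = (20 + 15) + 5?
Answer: 604849393/3 - 102569*sqrt(39)/3 ≈ 2.0140e+8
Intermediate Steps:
D(f) = 100/3 (D(f) = -3 + (1/3)*109 = -3 + 109/3 = 100/3)
s = 40 (s = 35 + 5 = 40)
k(d, l) = sqrt(40 + d) (k(d, l) = sqrt(d + 40) = sqrt(40 + d))
(-34223 + D(63))*(-5897 + k(-1, -41)) = (-34223 + 100/3)*(-5897 + sqrt(40 - 1)) = -102569*(-5897 + sqrt(39))/3 = 604849393/3 - 102569*sqrt(39)/3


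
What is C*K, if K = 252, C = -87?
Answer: -21924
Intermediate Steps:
C*K = -87*252 = -21924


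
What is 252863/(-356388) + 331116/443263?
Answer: 5920957039/157973614044 ≈ 0.037481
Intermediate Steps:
252863/(-356388) + 331116/443263 = 252863*(-1/356388) + 331116*(1/443263) = -252863/356388 + 331116/443263 = 5920957039/157973614044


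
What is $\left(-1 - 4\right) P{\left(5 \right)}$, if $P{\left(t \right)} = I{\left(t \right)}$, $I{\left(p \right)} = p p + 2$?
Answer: $-135$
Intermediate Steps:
$I{\left(p \right)} = 2 + p^{2}$ ($I{\left(p \right)} = p^{2} + 2 = 2 + p^{2}$)
$P{\left(t \right)} = 2 + t^{2}$
$\left(-1 - 4\right) P{\left(5 \right)} = \left(-1 - 4\right) \left(2 + 5^{2}\right) = - 5 \left(2 + 25\right) = \left(-5\right) 27 = -135$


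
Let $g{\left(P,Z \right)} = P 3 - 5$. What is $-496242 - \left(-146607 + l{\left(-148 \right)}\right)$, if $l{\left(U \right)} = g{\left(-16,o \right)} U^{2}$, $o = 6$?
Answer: $811277$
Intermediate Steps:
$g{\left(P,Z \right)} = -5 + 3 P$ ($g{\left(P,Z \right)} = 3 P - 5 = -5 + 3 P$)
$l{\left(U \right)} = - 53 U^{2}$ ($l{\left(U \right)} = \left(-5 + 3 \left(-16\right)\right) U^{2} = \left(-5 - 48\right) U^{2} = - 53 U^{2}$)
$-496242 - \left(-146607 + l{\left(-148 \right)}\right) = -496242 - \left(-146607 - 53 \left(-148\right)^{2}\right) = -496242 - \left(-146607 - 1160912\right) = -496242 + \left(146607 - -1160912\right) = -496242 + \left(146607 + 1160912\right) = -496242 + 1307519 = 811277$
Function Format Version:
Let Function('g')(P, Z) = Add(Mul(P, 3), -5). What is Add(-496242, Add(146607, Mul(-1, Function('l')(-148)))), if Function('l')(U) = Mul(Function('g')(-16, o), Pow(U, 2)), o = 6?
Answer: 811277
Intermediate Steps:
Function('g')(P, Z) = Add(-5, Mul(3, P)) (Function('g')(P, Z) = Add(Mul(3, P), -5) = Add(-5, Mul(3, P)))
Function('l')(U) = Mul(-53, Pow(U, 2)) (Function('l')(U) = Mul(Add(-5, Mul(3, -16)), Pow(U, 2)) = Mul(Add(-5, -48), Pow(U, 2)) = Mul(-53, Pow(U, 2)))
Add(-496242, Add(146607, Mul(-1, Function('l')(-148)))) = Add(-496242, Add(146607, Mul(-1, Mul(-53, Pow(-148, 2))))) = Add(-496242, Add(146607, Mul(-1, Mul(-53, 21904)))) = Add(-496242, Add(146607, Mul(-1, -1160912))) = Add(-496242, Add(146607, 1160912)) = Add(-496242, 1307519) = 811277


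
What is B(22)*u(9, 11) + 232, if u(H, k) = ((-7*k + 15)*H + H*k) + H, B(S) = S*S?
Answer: -217568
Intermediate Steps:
B(S) = S²
u(H, k) = H + H*k + H*(15 - 7*k) (u(H, k) = ((15 - 7*k)*H + H*k) + H = (H*(15 - 7*k) + H*k) + H = (H*k + H*(15 - 7*k)) + H = H + H*k + H*(15 - 7*k))
B(22)*u(9, 11) + 232 = 22²*(2*9*(8 - 3*11)) + 232 = 484*(2*9*(8 - 33)) + 232 = 484*(2*9*(-25)) + 232 = 484*(-450) + 232 = -217800 + 232 = -217568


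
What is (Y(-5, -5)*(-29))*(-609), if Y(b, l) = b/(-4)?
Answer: 88305/4 ≈ 22076.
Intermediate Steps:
Y(b, l) = -b/4 (Y(b, l) = b*(-¼) = -b/4)
(Y(-5, -5)*(-29))*(-609) = (-¼*(-5)*(-29))*(-609) = ((5/4)*(-29))*(-609) = -145/4*(-609) = 88305/4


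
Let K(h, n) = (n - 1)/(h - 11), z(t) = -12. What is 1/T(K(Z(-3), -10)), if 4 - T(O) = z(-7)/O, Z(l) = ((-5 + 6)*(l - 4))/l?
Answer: 11/148 ≈ 0.074324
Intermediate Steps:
Z(l) = (-4 + l)/l (Z(l) = (1*(-4 + l))/l = (-4 + l)/l)
K(h, n) = (-1 + n)/(-11 + h)
T(O) = 4 + 12/O (T(O) = 4 - (-12)/O = 4 + 12/O)
1/T(K(Z(-3), -10)) = 1/(4 + 12/(((-1 - 10)/(-11 + (-4 - 3)/(-3))))) = 1/(4 + 12/((-11/(-11 - ⅓*(-7))))) = 1/(4 + 12/((-11/(-11 + 7/3)))) = 1/(4 + 12/((-11/(-26/3)))) = 1/(4 + 12/((-3/26*(-11)))) = 1/(4 + 12/(33/26)) = 1/(4 + 12*(26/33)) = 1/(4 + 104/11) = 1/(148/11) = 11/148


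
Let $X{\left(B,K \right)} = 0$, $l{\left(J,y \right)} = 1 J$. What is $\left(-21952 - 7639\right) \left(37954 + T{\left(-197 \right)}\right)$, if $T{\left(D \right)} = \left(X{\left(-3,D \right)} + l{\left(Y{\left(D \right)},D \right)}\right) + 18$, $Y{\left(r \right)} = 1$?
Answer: $-1123659043$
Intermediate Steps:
$l{\left(J,y \right)} = J$
$T{\left(D \right)} = 19$ ($T{\left(D \right)} = \left(0 + 1\right) + 18 = 1 + 18 = 19$)
$\left(-21952 - 7639\right) \left(37954 + T{\left(-197 \right)}\right) = \left(-21952 - 7639\right) \left(37954 + 19\right) = \left(-29591\right) 37973 = -1123659043$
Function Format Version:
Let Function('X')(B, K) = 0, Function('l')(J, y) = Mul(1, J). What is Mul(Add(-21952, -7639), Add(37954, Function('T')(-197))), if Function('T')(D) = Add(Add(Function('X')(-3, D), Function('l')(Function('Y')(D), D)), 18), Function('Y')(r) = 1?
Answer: -1123659043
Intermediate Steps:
Function('l')(J, y) = J
Function('T')(D) = 19 (Function('T')(D) = Add(Add(0, 1), 18) = Add(1, 18) = 19)
Mul(Add(-21952, -7639), Add(37954, Function('T')(-197))) = Mul(Add(-21952, -7639), Add(37954, 19)) = Mul(-29591, 37973) = -1123659043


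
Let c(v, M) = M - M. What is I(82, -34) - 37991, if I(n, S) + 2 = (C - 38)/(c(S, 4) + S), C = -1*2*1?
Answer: -645861/17 ≈ -37992.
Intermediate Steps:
c(v, M) = 0
C = -2 (C = -2*1 = -2)
I(n, S) = -2 - 40/S (I(n, S) = -2 + (-2 - 38)/(0 + S) = -2 - 40/S)
I(82, -34) - 37991 = (-2 - 40/(-34)) - 37991 = (-2 - 40*(-1/34)) - 37991 = (-2 + 20/17) - 37991 = -14/17 - 37991 = -645861/17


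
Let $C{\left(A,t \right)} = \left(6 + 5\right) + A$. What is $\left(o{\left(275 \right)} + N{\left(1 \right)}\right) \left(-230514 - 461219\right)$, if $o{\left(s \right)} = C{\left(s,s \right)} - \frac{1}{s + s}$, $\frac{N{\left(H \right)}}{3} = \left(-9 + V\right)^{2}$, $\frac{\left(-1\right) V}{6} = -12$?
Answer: $- \frac{4638864566217}{550} \approx -8.4343 \cdot 10^{9}$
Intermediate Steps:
$V = 72$ ($V = \left(-6\right) \left(-12\right) = 72$)
$N{\left(H \right)} = 11907$ ($N{\left(H \right)} = 3 \left(-9 + 72\right)^{2} = 3 \cdot 63^{2} = 3 \cdot 3969 = 11907$)
$C{\left(A,t \right)} = 11 + A$
$o{\left(s \right)} = 11 + s - \frac{1}{2 s}$ ($o{\left(s \right)} = \left(11 + s\right) - \frac{1}{s + s} = \left(11 + s\right) - \frac{1}{2 s} = 11 + s - \frac{1}{2 s}$)
$\left(o{\left(275 \right)} + N{\left(1 \right)}\right) \left(-230514 - 461219\right) = \left(\left(11 + 275 - \frac{1}{2 \cdot 275}\right) + 11907\right) \left(-230514 - 461219\right) = \left(\left(11 + 275 - \frac{1}{550}\right) + 11907\right) \left(-691733\right) = \left(\frac{157299}{550} + 11907\right) \left(-691733\right) = \frac{6706149}{550} \left(-691733\right) = - \frac{4638864566217}{550}$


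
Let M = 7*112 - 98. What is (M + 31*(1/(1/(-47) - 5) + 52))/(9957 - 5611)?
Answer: 540871/1025656 ≈ 0.52734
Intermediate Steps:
M = 686 (M = 784 - 98 = 686)
(M + 31*(1/(1/(-47) - 5) + 52))/(9957 - 5611) = (686 + 31*(1/(1/(-47) - 5) + 52))/(9957 - 5611) = (686 + 31*(1/(-1/47 - 5) + 52))/4346 = (686 + 31*(1/(-236/47) + 52))*(1/4346) = (686 + 31*(-47/236 + 52))*(1/4346) = (686 + 31*(12225/236))*(1/4346) = (686 + 378975/236)*(1/4346) = (540871/236)*(1/4346) = 540871/1025656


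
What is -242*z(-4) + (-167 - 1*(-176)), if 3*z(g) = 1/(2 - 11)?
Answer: 485/27 ≈ 17.963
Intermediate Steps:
z(g) = -1/27 (z(g) = 1/(3*(2 - 11)) = (⅓)/(-9) = (⅓)*(-⅑) = -1/27)
-242*z(-4) + (-167 - 1*(-176)) = -242*(-1/27) + (-167 - 1*(-176)) = 242/27 + (-167 + 176) = 242/27 + 9 = 485/27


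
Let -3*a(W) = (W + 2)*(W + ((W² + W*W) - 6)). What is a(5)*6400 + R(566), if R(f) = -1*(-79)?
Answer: -2194963/3 ≈ -7.3165e+5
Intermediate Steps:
a(W) = -(2 + W)*(-6 + W + 2*W²)/3 (a(W) = -(W + 2)*(W + ((W² + W*W) - 6))/3 = -(2 + W)*(W + ((W² + W²) - 6))/3 = -(2 + W)*(W + (2*W² - 6))/3 = -(2 + W)*(W + (-6 + 2*W²))/3 = -(2 + W)*(-6 + W + 2*W²)/3)
R(f) = 79
a(5)*6400 + R(566) = (4 - 5/3*5² - ⅔*5³ + (4/3)*5)*6400 + 79 = (4 - 5/3*25 - ⅔*125 + 20/3)*6400 + 79 = (4 - 125/3 - 250/3 + 20/3)*6400 + 79 = -343/3*6400 + 79 = -2195200/3 + 79 = -2194963/3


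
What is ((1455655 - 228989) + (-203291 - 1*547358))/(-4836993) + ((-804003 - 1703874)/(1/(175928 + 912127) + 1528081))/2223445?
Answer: -2957551872620975563321/30052604018661403521048 ≈ -0.098413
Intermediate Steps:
((1455655 - 228989) + (-203291 - 1*547358))/(-4836993) + ((-804003 - 1703874)/(1/(175928 + 912127) + 1528081))/2223445 = (1226666 + (-203291 - 547358))*(-1/4836993) - 2507877/(1/1088055 + 1528081)*(1/2223445) = (1226666 - 750649)*(-1/4836993) - 2507877/(1/1088055 + 1528081)*(1/2223445) = 476017*(-1/4836993) - 2507877/1662636172456/1088055*(1/2223445) = -28001/284529 - 2507877*1088055/1662636172456*(1/2223445) = -28001/284529 - 2728708109235/1662636172456*1/2223445 = -28001/284529 - 545741621847/739356016893286184 = -2957551872620975563321/30052604018661403521048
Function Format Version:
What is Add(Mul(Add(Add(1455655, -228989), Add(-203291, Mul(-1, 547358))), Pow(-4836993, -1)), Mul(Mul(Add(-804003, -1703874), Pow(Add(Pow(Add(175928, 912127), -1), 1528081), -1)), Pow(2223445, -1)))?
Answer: Rational(-2957551872620975563321, 30052604018661403521048) ≈ -0.098413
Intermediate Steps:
Add(Mul(Add(Add(1455655, -228989), Add(-203291, Mul(-1, 547358))), Pow(-4836993, -1)), Mul(Mul(Add(-804003, -1703874), Pow(Add(Pow(Add(175928, 912127), -1), 1528081), -1)), Pow(2223445, -1))) = Add(Mul(Add(1226666, Add(-203291, -547358)), Rational(-1, 4836993)), Mul(Mul(-2507877, Pow(Add(Pow(1088055, -1), 1528081), -1)), Rational(1, 2223445))) = Add(Mul(Add(1226666, -750649), Rational(-1, 4836993)), Mul(Mul(-2507877, Pow(Add(Rational(1, 1088055), 1528081), -1)), Rational(1, 2223445))) = Add(Mul(476017, Rational(-1, 4836993)), Mul(Mul(-2507877, Pow(Rational(1662636172456, 1088055), -1)), Rational(1, 2223445))) = Add(Rational(-28001, 284529), Mul(Mul(-2507877, Rational(1088055, 1662636172456)), Rational(1, 2223445))) = Add(Rational(-28001, 284529), Mul(Rational(-2728708109235, 1662636172456), Rational(1, 2223445))) = Add(Rational(-28001, 284529), Rational(-545741621847, 739356016893286184)) = Rational(-2957551872620975563321, 30052604018661403521048)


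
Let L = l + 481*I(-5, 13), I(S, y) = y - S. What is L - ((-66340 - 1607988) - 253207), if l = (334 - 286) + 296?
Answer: 1936537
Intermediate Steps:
l = 344 (l = 48 + 296 = 344)
L = 9002 (L = 344 + 481*(13 - 1*(-5)) = 344 + 481*(13 + 5) = 344 + 481*18 = 344 + 8658 = 9002)
L - ((-66340 - 1607988) - 253207) = 9002 - ((-66340 - 1607988) - 253207) = 9002 - (-1674328 - 253207) = 9002 - 1*(-1927535) = 9002 + 1927535 = 1936537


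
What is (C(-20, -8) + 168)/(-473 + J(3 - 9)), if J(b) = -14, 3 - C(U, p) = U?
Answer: -191/487 ≈ -0.39220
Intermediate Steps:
C(U, p) = 3 - U
(C(-20, -8) + 168)/(-473 + J(3 - 9)) = ((3 - 1*(-20)) + 168)/(-473 - 14) = ((3 + 20) + 168)/(-487) = (23 + 168)*(-1/487) = 191*(-1/487) = -191/487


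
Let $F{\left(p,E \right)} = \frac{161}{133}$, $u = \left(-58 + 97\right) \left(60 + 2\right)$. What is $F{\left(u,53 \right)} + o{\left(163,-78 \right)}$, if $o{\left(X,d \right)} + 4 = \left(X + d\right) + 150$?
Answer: $\frac{4412}{19} \approx 232.21$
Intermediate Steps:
$o{\left(X,d \right)} = 146 + X + d$ ($o{\left(X,d \right)} = -4 + \left(\left(X + d\right) + 150\right) = -4 + \left(150 + X + d\right) = 146 + X + d$)
$u = 2418$ ($u = 39 \cdot 62 = 2418$)
$F{\left(p,E \right)} = \frac{23}{19}$ ($F{\left(p,E \right)} = 161 \cdot \frac{1}{133} = \frac{23}{19}$)
$F{\left(u,53 \right)} + o{\left(163,-78 \right)} = \frac{23}{19} + \left(146 + 163 - 78\right) = \frac{23}{19} + 231 = \frac{4412}{19}$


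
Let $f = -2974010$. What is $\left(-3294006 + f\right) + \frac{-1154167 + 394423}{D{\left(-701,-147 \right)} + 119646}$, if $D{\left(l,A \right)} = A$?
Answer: $- \frac{249674134576}{39833} \approx -6.268 \cdot 10^{6}$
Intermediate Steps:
$\left(-3294006 + f\right) + \frac{-1154167 + 394423}{D{\left(-701,-147 \right)} + 119646} = \left(-3294006 - 2974010\right) + \frac{-1154167 + 394423}{-147 + 119646} = -6268016 - \frac{759744}{119499} = -6268016 - \frac{253248}{39833} = - \frac{249674134576}{39833}$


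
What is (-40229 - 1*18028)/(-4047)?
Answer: 19419/1349 ≈ 14.395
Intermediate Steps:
(-40229 - 1*18028)/(-4047) = (-40229 - 18028)*(-1/4047) = -58257*(-1/4047) = 19419/1349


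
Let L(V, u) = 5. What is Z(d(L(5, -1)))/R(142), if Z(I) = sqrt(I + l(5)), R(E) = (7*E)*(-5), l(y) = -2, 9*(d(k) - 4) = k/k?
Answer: -sqrt(19)/14910 ≈ -0.00029235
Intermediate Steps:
d(k) = 37/9 (d(k) = 4 + (k/k)/9 = 4 + (1/9)*1 = 4 + 1/9 = 37/9)
R(E) = -35*E
Z(I) = sqrt(-2 + I) (Z(I) = sqrt(I - 2) = sqrt(-2 + I))
Z(d(L(5, -1)))/R(142) = sqrt(-2 + 37/9)/((-35*142)) = sqrt(19/9)/(-4970) = (sqrt(19)/3)*(-1/4970) = -sqrt(19)/14910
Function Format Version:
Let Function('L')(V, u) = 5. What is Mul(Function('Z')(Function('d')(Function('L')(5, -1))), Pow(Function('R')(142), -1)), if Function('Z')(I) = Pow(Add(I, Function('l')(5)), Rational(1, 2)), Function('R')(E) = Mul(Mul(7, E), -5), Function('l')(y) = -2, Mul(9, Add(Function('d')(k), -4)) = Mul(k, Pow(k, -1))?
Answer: Mul(Rational(-1, 14910), Pow(19, Rational(1, 2))) ≈ -0.00029235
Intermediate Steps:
Function('d')(k) = Rational(37, 9) (Function('d')(k) = Add(4, Mul(Rational(1, 9), Mul(k, Pow(k, -1)))) = Add(4, Mul(Rational(1, 9), 1)) = Add(4, Rational(1, 9)) = Rational(37, 9))
Function('R')(E) = Mul(-35, E)
Function('Z')(I) = Pow(Add(-2, I), Rational(1, 2)) (Function('Z')(I) = Pow(Add(I, -2), Rational(1, 2)) = Pow(Add(-2, I), Rational(1, 2)))
Mul(Function('Z')(Function('d')(Function('L')(5, -1))), Pow(Function('R')(142), -1)) = Mul(Pow(Add(-2, Rational(37, 9)), Rational(1, 2)), Pow(Mul(-35, 142), -1)) = Mul(Pow(Rational(19, 9), Rational(1, 2)), Pow(-4970, -1)) = Mul(Mul(Rational(1, 3), Pow(19, Rational(1, 2))), Rational(-1, 4970)) = Mul(Rational(-1, 14910), Pow(19, Rational(1, 2)))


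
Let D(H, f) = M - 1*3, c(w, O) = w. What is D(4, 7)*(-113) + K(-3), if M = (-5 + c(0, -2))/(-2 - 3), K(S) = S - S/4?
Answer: 895/4 ≈ 223.75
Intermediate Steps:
K(S) = 3*S/4 (K(S) = S - S/4 = 3*S/4)
M = 1 (M = (-5 + 0)/(-2 - 3) = -5/(-5) = -5*(-1/5) = 1)
D(H, f) = -2 (D(H, f) = 1 - 1*3 = 1 - 3 = -2)
D(4, 7)*(-113) + K(-3) = -2*(-113) + (3/4)*(-3) = 226 - 9/4 = 895/4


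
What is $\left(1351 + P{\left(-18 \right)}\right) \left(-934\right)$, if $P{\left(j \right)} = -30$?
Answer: $-1233814$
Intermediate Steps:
$\left(1351 + P{\left(-18 \right)}\right) \left(-934\right) = \left(1351 - 30\right) \left(-934\right) = 1321 \left(-934\right) = -1233814$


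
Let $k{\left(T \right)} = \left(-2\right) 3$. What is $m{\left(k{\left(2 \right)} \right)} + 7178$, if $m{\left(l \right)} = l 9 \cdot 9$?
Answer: $6692$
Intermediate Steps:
$k{\left(T \right)} = -6$
$m{\left(l \right)} = 81 l$ ($m{\left(l \right)} = 9 l 9 = 81 l$)
$m{\left(k{\left(2 \right)} \right)} + 7178 = 81 \left(-6\right) + 7178 = -486 + 7178 = 6692$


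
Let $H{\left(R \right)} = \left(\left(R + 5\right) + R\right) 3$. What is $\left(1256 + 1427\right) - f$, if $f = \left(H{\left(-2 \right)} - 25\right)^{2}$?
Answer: $2199$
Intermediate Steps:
$H{\left(R \right)} = 15 + 6 R$ ($H{\left(R \right)} = \left(\left(5 + R\right) + R\right) 3 = \left(5 + 2 R\right) 3 = 15 + 6 R$)
$f = 484$ ($f = \left(\left(15 + 6 \left(-2\right)\right) - 25\right)^{2} = \left(\left(15 - 12\right) - 25\right)^{2} = \left(3 - 25\right)^{2} = \left(-22\right)^{2} = 484$)
$\left(1256 + 1427\right) - f = \left(1256 + 1427\right) - 484 = 2683 - 484 = 2199$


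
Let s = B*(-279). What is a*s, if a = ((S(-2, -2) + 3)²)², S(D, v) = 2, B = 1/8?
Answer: -174375/8 ≈ -21797.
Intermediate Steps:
B = ⅛ ≈ 0.12500
s = -279/8 (s = (⅛)*(-279) = -279/8 ≈ -34.875)
a = 625 (a = ((2 + 3)²)² = (5²)² = 25² = 625)
a*s = 625*(-279/8) = -174375/8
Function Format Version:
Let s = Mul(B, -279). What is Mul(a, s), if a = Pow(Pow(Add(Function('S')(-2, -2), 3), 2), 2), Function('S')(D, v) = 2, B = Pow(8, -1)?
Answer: Rational(-174375, 8) ≈ -21797.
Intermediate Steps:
B = Rational(1, 8) ≈ 0.12500
s = Rational(-279, 8) (s = Mul(Rational(1, 8), -279) = Rational(-279, 8) ≈ -34.875)
a = 625 (a = Pow(Pow(Add(2, 3), 2), 2) = Pow(Pow(5, 2), 2) = Pow(25, 2) = 625)
Mul(a, s) = Mul(625, Rational(-279, 8)) = Rational(-174375, 8)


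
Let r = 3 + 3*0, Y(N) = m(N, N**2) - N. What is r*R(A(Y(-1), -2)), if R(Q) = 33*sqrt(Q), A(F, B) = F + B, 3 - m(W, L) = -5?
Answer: 99*sqrt(7) ≈ 261.93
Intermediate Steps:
m(W, L) = 8 (m(W, L) = 3 - 1*(-5) = 3 + 5 = 8)
Y(N) = 8 - N
A(F, B) = B + F
r = 3 (r = 3 + 0 = 3)
r*R(A(Y(-1), -2)) = 3*(33*sqrt(-2 + (8 - 1*(-1)))) = 3*(33*sqrt(-2 + (8 + 1))) = 3*(33*sqrt(-2 + 9)) = 3*(33*sqrt(7)) = 99*sqrt(7)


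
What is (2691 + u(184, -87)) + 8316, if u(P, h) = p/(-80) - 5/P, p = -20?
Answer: 2025329/184 ≈ 11007.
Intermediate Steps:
u(P, h) = ¼ - 5/P (u(P, h) = -20/(-80) - 5/P = -20*(-1/80) - 5/P = ¼ - 5/P)
(2691 + u(184, -87)) + 8316 = (2691 + (¼)*(-20 + 184)/184) + 8316 = (2691 + (¼)*(1/184)*164) + 8316 = (2691 + 41/184) + 8316 = 495185/184 + 8316 = 2025329/184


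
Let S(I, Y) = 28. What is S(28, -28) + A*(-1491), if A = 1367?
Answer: -2038169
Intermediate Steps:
S(28, -28) + A*(-1491) = 28 + 1367*(-1491) = 28 - 2038197 = -2038169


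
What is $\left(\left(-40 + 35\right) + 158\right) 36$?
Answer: $5508$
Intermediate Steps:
$\left(\left(-40 + 35\right) + 158\right) 36 = \left(-5 + 158\right) 36 = 153 \cdot 36 = 5508$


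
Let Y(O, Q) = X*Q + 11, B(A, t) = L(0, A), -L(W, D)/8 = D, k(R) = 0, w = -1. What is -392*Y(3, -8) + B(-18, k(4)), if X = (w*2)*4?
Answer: -29256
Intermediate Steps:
X = -8 (X = -1*2*4 = -2*4 = -8)
L(W, D) = -8*D
B(A, t) = -8*A
Y(O, Q) = 11 - 8*Q (Y(O, Q) = -8*Q + 11 = 11 - 8*Q)
-392*Y(3, -8) + B(-18, k(4)) = -392*(11 - 8*(-8)) - 8*(-18) = -392*(11 + 64) + 144 = -392*75 + 144 = -29400 + 144 = -29256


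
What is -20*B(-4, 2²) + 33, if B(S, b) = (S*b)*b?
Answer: 1313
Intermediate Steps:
B(S, b) = S*b²
-20*B(-4, 2²) + 33 = -(-80)*(2²)² + 33 = -(-80)*4² + 33 = -(-80)*16 + 33 = -20*(-64) + 33 = 1280 + 33 = 1313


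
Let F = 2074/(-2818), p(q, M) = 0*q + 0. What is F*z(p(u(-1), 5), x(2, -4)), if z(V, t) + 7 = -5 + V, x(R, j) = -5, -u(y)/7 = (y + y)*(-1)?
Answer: 12444/1409 ≈ 8.8318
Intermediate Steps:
u(y) = 14*y (u(y) = -7*(y + y)*(-1) = -7*2*y*(-1) = -(-14)*y = 14*y)
p(q, M) = 0 (p(q, M) = 0 + 0 = 0)
F = -1037/1409 (F = 2074*(-1/2818) = -1037/1409 ≈ -0.73598)
z(V, t) = -12 + V (z(V, t) = -7 + (-5 + V) = -12 + V)
F*z(p(u(-1), 5), x(2, -4)) = -1037*(-12 + 0)/1409 = -1037/1409*(-12) = 12444/1409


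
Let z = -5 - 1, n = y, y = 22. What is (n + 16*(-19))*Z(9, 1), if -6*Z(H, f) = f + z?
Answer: -235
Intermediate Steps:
n = 22
z = -6
Z(H, f) = 1 - f/6 (Z(H, f) = -(f - 6)/6 = -(-6 + f)/6 = 1 - f/6)
(n + 16*(-19))*Z(9, 1) = (22 + 16*(-19))*(1 - ⅙*1) = (22 - 304)*(1 - ⅙) = -282*⅚ = -235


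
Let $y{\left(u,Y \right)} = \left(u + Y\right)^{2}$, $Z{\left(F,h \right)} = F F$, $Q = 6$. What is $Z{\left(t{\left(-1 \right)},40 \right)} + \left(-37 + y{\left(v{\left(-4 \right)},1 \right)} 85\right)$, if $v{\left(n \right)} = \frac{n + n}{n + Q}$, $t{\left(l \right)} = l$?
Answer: $729$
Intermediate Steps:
$Z{\left(F,h \right)} = F^{2}$
$v{\left(n \right)} = \frac{2 n}{6 + n}$ ($v{\left(n \right)} = \frac{n + n}{n + 6} = \frac{2 n}{6 + n}$)
$y{\left(u,Y \right)} = \left(Y + u\right)^{2}$
$Z{\left(t{\left(-1 \right)},40 \right)} + \left(-37 + y{\left(v{\left(-4 \right)},1 \right)} 85\right) = \left(-1\right)^{2} - \left(37 - \left(1 + 2 \left(-4\right) \frac{1}{6 - 4}\right)^{2} \cdot 85\right) = 1 - \left(37 - \left(1 + 2 \left(-4\right) \frac{1}{2}\right)^{2} \cdot 85\right) = 1 - \left(37 - \left(1 - 4\right)^{2} \cdot 85\right) = 1 - \left(37 - \left(-3\right)^{2} \cdot 85\right) = 1 + \left(-37 + 9 \cdot 85\right) = 1 + \left(-37 + 765\right) = 1 + 728 = 729$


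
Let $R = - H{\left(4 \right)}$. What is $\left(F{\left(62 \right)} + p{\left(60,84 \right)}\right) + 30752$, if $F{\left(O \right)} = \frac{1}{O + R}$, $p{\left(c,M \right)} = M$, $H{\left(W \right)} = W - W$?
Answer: $\frac{1911833}{62} \approx 30836.0$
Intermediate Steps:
$H{\left(W \right)} = 0$
$R = 0$ ($R = \left(-1\right) 0 = 0$)
$F{\left(O \right)} = \frac{1}{O}$ ($F{\left(O \right)} = \frac{1}{O + 0} = \frac{1}{O}$)
$\left(F{\left(62 \right)} + p{\left(60,84 \right)}\right) + 30752 = \left(\frac{1}{62} + 84\right) + 30752 = \frac{5209}{62} + 30752 = \frac{1911833}{62}$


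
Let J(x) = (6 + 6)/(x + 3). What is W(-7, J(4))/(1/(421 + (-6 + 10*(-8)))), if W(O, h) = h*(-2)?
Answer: -8040/7 ≈ -1148.6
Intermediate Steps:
J(x) = 12/(3 + x)
W(O, h) = -2*h
W(-7, J(4))/(1/(421 + (-6 + 10*(-8)))) = (-24/(3 + 4))/(1/(421 + (-6 + 10*(-8)))) = (-24/7)/(1/(421 + (-6 - 80))) = (-24/7)/(1/(421 - 86)) = (-2*12/7)/(1/335) = -24/(7*1/335) = -24/7*335 = -8040/7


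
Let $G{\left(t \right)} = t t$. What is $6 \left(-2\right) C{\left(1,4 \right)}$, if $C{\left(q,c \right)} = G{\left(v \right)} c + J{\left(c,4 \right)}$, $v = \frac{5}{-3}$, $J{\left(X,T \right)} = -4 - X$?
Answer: $- \frac{112}{3} \approx -37.333$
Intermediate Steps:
$v = - \frac{5}{3}$ ($v = 5 \left(- \frac{1}{3}\right) = - \frac{5}{3} \approx -1.6667$)
$G{\left(t \right)} = t^{2}$
$C{\left(q,c \right)} = -4 + \frac{16 c}{9}$ ($C{\left(q,c \right)} = \left(- \frac{5}{3}\right)^{2} c - \left(4 + c\right) = \frac{25 c}{9} - \left(4 + c\right) = -4 + \frac{16 c}{9}$)
$6 \left(-2\right) C{\left(1,4 \right)} = 6 \left(-2\right) \left(-4 + \frac{16}{9} \cdot 4\right) = - 12 \left(-4 + \frac{64}{9}\right) = \left(-12\right) \frac{28}{9} = - \frac{112}{3}$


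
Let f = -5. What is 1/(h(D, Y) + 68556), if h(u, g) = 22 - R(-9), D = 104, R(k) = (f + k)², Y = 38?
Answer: 1/68382 ≈ 1.4624e-5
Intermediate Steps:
R(k) = (-5 + k)²
h(u, g) = -174 (h(u, g) = 22 - (-5 - 9)² = 22 - 1*(-14)² = 22 - 1*196 = 22 - 196 = -174)
1/(h(D, Y) + 68556) = 1/(-174 + 68556) = 1/68382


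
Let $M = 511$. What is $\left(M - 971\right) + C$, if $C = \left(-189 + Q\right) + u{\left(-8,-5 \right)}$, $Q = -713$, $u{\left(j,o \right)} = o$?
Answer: $-1367$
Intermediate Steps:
$C = -907$ ($C = \left(-189 - 713\right) - 5 = -902 - 5 = -907$)
$\left(M - 971\right) + C = \left(511 - 971\right) - 907 = -460 - 907 = -1367$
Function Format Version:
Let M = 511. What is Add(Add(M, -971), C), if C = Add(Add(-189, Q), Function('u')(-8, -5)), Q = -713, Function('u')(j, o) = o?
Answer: -1367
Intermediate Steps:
C = -907 (C = Add(Add(-189, -713), -5) = Add(-902, -5) = -907)
Add(Add(M, -971), C) = Add(Add(511, -971), -907) = Add(-460, -907) = -1367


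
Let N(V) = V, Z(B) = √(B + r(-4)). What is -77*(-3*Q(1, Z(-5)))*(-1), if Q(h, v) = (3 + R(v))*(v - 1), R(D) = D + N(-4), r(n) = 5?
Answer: -231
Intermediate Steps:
Z(B) = √(5 + B) (Z(B) = √(B + 5) = √(5 + B))
R(D) = -4 + D (R(D) = D - 4 = -4 + D)
Q(h, v) = (-1 + v)² (Q(h, v) = (3 + (-4 + v))*(v - 1) = (-1 + v)*(-1 + v) = (-1 + v)²)
-77*(-3*Q(1, Z(-5)))*(-1) = -77*(-3*(1 + (√(5 - 5))² - 2*√(5 - 5)))*(-1) = -77*(-3*(1 + (√0)² - 2*√0))*(-1) = -77*(-3*(1 + 0² - 2*0))*(-1) = -77*(-3*(1 + 0 + 0))*(-1) = -77*(-3*1)*(-1) = -(-231)*(-1) = -77*3 = -231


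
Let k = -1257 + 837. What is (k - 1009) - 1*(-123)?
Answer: -1306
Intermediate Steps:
k = -420
(k - 1009) - 1*(-123) = (-420 - 1009) - 1*(-123) = -1429 + 123 = -1306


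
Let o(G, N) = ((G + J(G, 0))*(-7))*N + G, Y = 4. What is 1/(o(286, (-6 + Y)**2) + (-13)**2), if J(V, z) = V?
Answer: -1/15561 ≈ -6.4263e-5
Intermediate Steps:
o(G, N) = G - 14*G*N (o(G, N) = ((G + G)*(-7))*N + G = ((2*G)*(-7))*N + G = (-14*G)*N + G = -14*G*N + G = G - 14*G*N)
1/(o(286, (-6 + Y)**2) + (-13)**2) = 1/(286*(1 - 14*(-6 + 4)**2) + (-13)**2) = 1/(286*(1 - 14*(-2)**2) + 169) = 1/(286*(1 - 14*4) + 169) = 1/(286*(1 - 56) + 169) = 1/(286*(-55) + 169) = 1/(-15730 + 169) = 1/(-15561) = -1/15561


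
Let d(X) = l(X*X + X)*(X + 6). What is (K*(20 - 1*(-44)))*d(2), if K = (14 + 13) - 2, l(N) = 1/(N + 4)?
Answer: 1280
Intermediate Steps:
l(N) = 1/(4 + N)
d(X) = (6 + X)/(4 + X + X²) (d(X) = (X + 6)/(4 + (X*X + X)) = (6 + X)/(4 + (X² + X)) = (6 + X)/(4 + (X + X²)) = (6 + X)/(4 + X + X²))
K = 25 (K = 27 - 2 = 25)
(K*(20 - 1*(-44)))*d(2) = (25*(20 - 1*(-44)))*((6 + 2)/(4 + 2*(1 + 2))) = (25*(20 + 44))*(8/(4 + 2*3)) = (25*64)*(8/(4 + 6)) = 1600*(8/10) = 1600*((⅒)*8) = 1600*(⅘) = 1280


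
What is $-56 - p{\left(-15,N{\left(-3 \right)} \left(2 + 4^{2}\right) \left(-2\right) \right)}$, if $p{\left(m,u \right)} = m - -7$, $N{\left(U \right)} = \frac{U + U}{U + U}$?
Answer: $-48$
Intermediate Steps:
$N{\left(U \right)} = 1$ ($N{\left(U \right)} = \frac{2 U}{2 U} = 2 U \frac{1}{2 U} = 1$)
$p{\left(m,u \right)} = 7 + m$ ($p{\left(m,u \right)} = m + 7 = 7 + m$)
$-56 - p{\left(-15,N{\left(-3 \right)} \left(2 + 4^{2}\right) \left(-2\right) \right)} = -56 - \left(7 - 15\right) = -56 - -8 = -56 + 8 = -48$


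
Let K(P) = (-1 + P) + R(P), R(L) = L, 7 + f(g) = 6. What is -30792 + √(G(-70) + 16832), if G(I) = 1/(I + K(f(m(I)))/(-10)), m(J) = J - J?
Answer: -30792 + √8177130118/697 ≈ -30662.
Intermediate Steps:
m(J) = 0
f(g) = -1 (f(g) = -7 + 6 = -1)
K(P) = -1 + 2*P (K(P) = (-1 + P) + P = -1 + 2*P)
G(I) = 1/(3/10 + I) (G(I) = 1/(I + (-1 + 2*(-1))/(-10)) = 1/(I + (-1 - 2)*(-⅒)) = 1/(I - 3*(-⅒)) = 1/(I + 3/10) = 1/(3/10 + I))
-30792 + √(G(-70) + 16832) = -30792 + √(10/(3 + 10*(-70)) + 16832) = -30792 + √(10/(3 - 700) + 16832) = -30792 + √(10/(-697) + 16832) = -30792 + √(10*(-1/697) + 16832) = -30792 + √(-10/697 + 16832) = -30792 + √(11731894/697) = -30792 + √8177130118/697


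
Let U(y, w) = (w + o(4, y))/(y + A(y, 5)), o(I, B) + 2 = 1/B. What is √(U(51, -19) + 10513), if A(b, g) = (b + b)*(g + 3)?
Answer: √7902488267/867 ≈ 102.53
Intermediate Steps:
A(b, g) = 2*b*(3 + g) (A(b, g) = (2*b)*(3 + g) = 2*b*(3 + g))
o(I, B) = -2 + 1/B
U(y, w) = (-2 + w + 1/y)/(17*y) (U(y, w) = (w + (-2 + 1/y))/(y + 2*y*(3 + 5)) = (-2 + w + 1/y)/(y + 2*y*8) = (-2 + w + 1/y)/(y + 16*y) = (-2 + w + 1/y)/((17*y)) = (-2 + w + 1/y)*(1/(17*y)) = (-2 + w + 1/y)/(17*y))
√(U(51, -19) + 10513) = √((1/17)*(1 + 51*(-2 - 19))/51² + 10513) = √((1/17)*(1/2601)*(1 + 51*(-21)) + 10513) = √((1/17)*(1/2601)*(1 - 1071) + 10513) = √((1/17)*(1/2601)*(-1070) + 10513) = √(-1070/44217 + 10513) = √(464852251/44217) = √7902488267/867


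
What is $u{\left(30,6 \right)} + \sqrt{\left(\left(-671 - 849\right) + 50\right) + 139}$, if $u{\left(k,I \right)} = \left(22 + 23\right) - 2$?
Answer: $43 + 11 i \sqrt{11} \approx 43.0 + 36.483 i$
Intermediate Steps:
$u{\left(k,I \right)} = 43$ ($u{\left(k,I \right)} = 45 - 2 = 43$)
$u{\left(30,6 \right)} + \sqrt{\left(\left(-671 - 849\right) + 50\right) + 139} = 43 + \sqrt{\left(\left(-671 - 849\right) + 50\right) + 139} = 43 + \sqrt{\left(-1520 + 50\right) + 139} = 43 + \sqrt{-1470 + 139} = 43 + \sqrt{-1331} = 43 + 11 i \sqrt{11}$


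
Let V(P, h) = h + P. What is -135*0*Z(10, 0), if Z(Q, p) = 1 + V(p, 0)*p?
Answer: 0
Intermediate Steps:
V(P, h) = P + h
Z(Q, p) = 1 + p² (Z(Q, p) = 1 + (p + 0)*p = 1 + p*p = 1 + p²)
-135*0*Z(10, 0) = -135*0*(1 + 0²) = -0*(1 + 0) = -0 = -1*0 = 0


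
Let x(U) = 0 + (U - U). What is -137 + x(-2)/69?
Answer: -137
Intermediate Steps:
x(U) = 0 (x(U) = 0 + 0 = 0)
-137 + x(-2)/69 = -137 + 0/69 = -137 + (1/69)*0 = -137 + 0 = -137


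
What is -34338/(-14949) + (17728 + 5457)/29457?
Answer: 150898559/48928077 ≈ 3.0841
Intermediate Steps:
-34338/(-14949) + (17728 + 5457)/29457 = -34338*(-1/14949) + 23185*(1/29457) = 11446/4983 + 23185/29457 = 150898559/48928077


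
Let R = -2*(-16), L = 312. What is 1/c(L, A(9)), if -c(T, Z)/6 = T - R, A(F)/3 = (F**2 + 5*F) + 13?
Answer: -1/1680 ≈ -0.00059524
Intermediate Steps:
A(F) = 39 + 3*F**2 + 15*F (A(F) = 3*((F**2 + 5*F) + 13) = 3*(13 + F**2 + 5*F) = 39 + 3*F**2 + 15*F)
R = 32
c(T, Z) = 192 - 6*T (c(T, Z) = -6*(T - 1*32) = -6*(T - 32) = -6*(-32 + T) = 192 - 6*T)
1/c(L, A(9)) = 1/(192 - 6*312) = 1/(192 - 1872) = 1/(-1680) = -1/1680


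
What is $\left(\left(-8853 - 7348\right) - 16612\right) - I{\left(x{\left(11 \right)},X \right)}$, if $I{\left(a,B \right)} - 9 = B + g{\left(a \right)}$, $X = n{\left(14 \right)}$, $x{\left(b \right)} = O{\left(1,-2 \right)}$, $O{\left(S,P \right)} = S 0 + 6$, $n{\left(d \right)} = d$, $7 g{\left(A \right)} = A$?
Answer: $- \frac{229858}{7} \approx -32837.0$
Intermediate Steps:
$g{\left(A \right)} = \frac{A}{7}$
$O{\left(S,P \right)} = 6$ ($O{\left(S,P \right)} = 0 + 6 = 6$)
$x{\left(b \right)} = 6$
$X = 14$
$I{\left(a,B \right)} = 9 + B + \frac{a}{7}$ ($I{\left(a,B \right)} = 9 + \left(B + \frac{a}{7}\right) = 9 + B + \frac{a}{7}$)
$\left(\left(-8853 - 7348\right) - 16612\right) - I{\left(x{\left(11 \right)},X \right)} = \left(\left(-8853 - 7348\right) - 16612\right) - \left(9 + 14 + \frac{1}{7} \cdot 6\right) = \left(-16201 - 16612\right) - \left(9 + 14 + \frac{6}{7}\right) = -32813 - \frac{167}{7} = - \frac{229858}{7}$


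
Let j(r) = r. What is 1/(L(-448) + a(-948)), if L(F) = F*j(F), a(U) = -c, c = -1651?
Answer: 1/202355 ≈ 4.9418e-6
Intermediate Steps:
a(U) = 1651 (a(U) = -1*(-1651) = 1651)
L(F) = F² (L(F) = F*F = F²)
1/(L(-448) + a(-948)) = 1/((-448)² + 1651) = 1/(200704 + 1651) = 1/202355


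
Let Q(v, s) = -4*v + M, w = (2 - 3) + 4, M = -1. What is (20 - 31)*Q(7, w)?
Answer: 319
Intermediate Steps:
w = 3 (w = -1 + 4 = 3)
Q(v, s) = -1 - 4*v (Q(v, s) = -4*v - 1 = -1 - 4*v)
(20 - 31)*Q(7, w) = (20 - 31)*(-1 - 4*7) = -11*(-1 - 28) = -11*(-29) = 319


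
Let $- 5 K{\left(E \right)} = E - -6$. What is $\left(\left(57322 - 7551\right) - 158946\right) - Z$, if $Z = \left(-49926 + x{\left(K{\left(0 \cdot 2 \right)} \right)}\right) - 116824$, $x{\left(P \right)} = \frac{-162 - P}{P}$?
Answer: $57441$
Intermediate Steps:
$K{\left(E \right)} = - \frac{6}{5} - \frac{E}{5}$ ($K{\left(E \right)} = - \frac{E - -6}{5} = - \frac{E + 6}{5} = - \frac{6 + E}{5} = - \frac{6}{5} - \frac{E}{5}$)
$x{\left(P \right)} = \frac{-162 - P}{P}$
$Z = -166616$ ($Z = \left(-49926 + \frac{-162 - \left(- \frac{6}{5} - \frac{0 \cdot 2}{5}\right)}{- \frac{6}{5} - \frac{0 \cdot 2}{5}}\right) - 116824 = \left(-49926 + \frac{-162 - \left(- \frac{6}{5} - 0\right)}{- \frac{6}{5} - 0}\right) - 116824 = \left(-49926 + \frac{-162 - \left(- \frac{6}{5} + 0\right)}{- \frac{6}{5} + 0}\right) - 116824 = \left(-49926 + \frac{-162 - - \frac{6}{5}}{- \frac{6}{5}}\right) - 116824 = \left(-49926 - \frac{5 \left(-162 + \frac{6}{5}\right)}{6}\right) - 116824 = \left(-49926 - -134\right) - 116824 = \left(-49926 + 134\right) - 116824 = -49792 - 116824 = -166616$)
$\left(\left(57322 - 7551\right) - 158946\right) - Z = \left(\left(57322 - 7551\right) - 158946\right) - -166616 = \left(49771 - 158946\right) + 166616 = -109175 + 166616 = 57441$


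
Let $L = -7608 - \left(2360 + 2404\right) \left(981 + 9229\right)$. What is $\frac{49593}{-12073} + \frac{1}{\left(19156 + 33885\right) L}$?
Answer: $- \frac{127966856865027097}{31152458268935664} \approx -4.1078$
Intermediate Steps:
$L = -48648048$ ($L = -7608 - 4764 \cdot 10210 = -7608 - 48640440 = -48648048$)
$\frac{49593}{-12073} + \frac{1}{\left(19156 + 33885\right) L} = \frac{49593}{-12073} + \frac{1}{\left(19156 + 33885\right) \left(-48648048\right)} = 49593 \left(- \frac{1}{12073}\right) + \frac{1}{53041} \left(- \frac{1}{48648048}\right) = - \frac{49593}{12073} + \frac{1}{53041} \left(- \frac{1}{48648048}\right) = - \frac{49593}{12073} - \frac{1}{2580341113968} = - \frac{127966856865027097}{31152458268935664}$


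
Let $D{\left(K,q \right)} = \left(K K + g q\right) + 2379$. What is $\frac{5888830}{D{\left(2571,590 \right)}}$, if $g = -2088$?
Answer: $\frac{588883}{538050} \approx 1.0945$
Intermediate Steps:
$D{\left(K,q \right)} = 2379 + K^{2} - 2088 q$ ($D{\left(K,q \right)} = \left(K K - 2088 q\right) + 2379 = \left(K^{2} - 2088 q\right) + 2379 = 2379 + K^{2} - 2088 q$)
$\frac{5888830}{D{\left(2571,590 \right)}} = \frac{5888830}{2379 + 2571^{2} - 1231920} = \frac{5888830}{2379 + 6610041 - 1231920} = \frac{5888830}{5380500} = 5888830 \cdot \frac{1}{5380500} = \frac{588883}{538050}$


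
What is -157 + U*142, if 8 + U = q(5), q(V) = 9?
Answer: -15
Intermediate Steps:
U = 1 (U = -8 + 9 = 1)
-157 + U*142 = -157 + 1*142 = -157 + 142 = -15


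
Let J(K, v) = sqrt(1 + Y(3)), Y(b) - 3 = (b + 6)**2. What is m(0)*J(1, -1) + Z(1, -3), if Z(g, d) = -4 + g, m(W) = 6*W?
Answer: -3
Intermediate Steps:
Y(b) = 3 + (6 + b)**2 (Y(b) = 3 + (b + 6)**2 = 3 + (6 + b)**2)
J(K, v) = sqrt(85) (J(K, v) = sqrt(1 + (3 + (6 + 3)**2)) = sqrt(1 + (3 + 9**2)) = sqrt(1 + (3 + 81)) = sqrt(1 + 84) = sqrt(85))
m(0)*J(1, -1) + Z(1, -3) = (6*0)*sqrt(85) + (-4 + 1) = 0*sqrt(85) - 3 = 0 - 3 = -3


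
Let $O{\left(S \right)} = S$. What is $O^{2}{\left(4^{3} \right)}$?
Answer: $4096$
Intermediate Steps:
$O^{2}{\left(4^{3} \right)} = \left(4^{3}\right)^{2} = 64^{2} = 4096$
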